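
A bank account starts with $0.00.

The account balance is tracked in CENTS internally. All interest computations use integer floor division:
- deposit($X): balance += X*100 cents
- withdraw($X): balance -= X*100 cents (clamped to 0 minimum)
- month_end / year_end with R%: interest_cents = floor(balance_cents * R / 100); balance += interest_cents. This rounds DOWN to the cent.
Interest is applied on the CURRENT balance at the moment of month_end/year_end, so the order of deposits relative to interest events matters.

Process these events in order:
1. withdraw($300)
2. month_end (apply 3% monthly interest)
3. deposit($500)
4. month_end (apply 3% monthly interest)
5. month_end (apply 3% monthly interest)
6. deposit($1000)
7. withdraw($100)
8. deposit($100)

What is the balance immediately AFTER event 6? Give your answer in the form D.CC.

After 1 (withdraw($300)): balance=$0.00 total_interest=$0.00
After 2 (month_end (apply 3% monthly interest)): balance=$0.00 total_interest=$0.00
After 3 (deposit($500)): balance=$500.00 total_interest=$0.00
After 4 (month_end (apply 3% monthly interest)): balance=$515.00 total_interest=$15.00
After 5 (month_end (apply 3% monthly interest)): balance=$530.45 total_interest=$30.45
After 6 (deposit($1000)): balance=$1530.45 total_interest=$30.45

Answer: 1530.45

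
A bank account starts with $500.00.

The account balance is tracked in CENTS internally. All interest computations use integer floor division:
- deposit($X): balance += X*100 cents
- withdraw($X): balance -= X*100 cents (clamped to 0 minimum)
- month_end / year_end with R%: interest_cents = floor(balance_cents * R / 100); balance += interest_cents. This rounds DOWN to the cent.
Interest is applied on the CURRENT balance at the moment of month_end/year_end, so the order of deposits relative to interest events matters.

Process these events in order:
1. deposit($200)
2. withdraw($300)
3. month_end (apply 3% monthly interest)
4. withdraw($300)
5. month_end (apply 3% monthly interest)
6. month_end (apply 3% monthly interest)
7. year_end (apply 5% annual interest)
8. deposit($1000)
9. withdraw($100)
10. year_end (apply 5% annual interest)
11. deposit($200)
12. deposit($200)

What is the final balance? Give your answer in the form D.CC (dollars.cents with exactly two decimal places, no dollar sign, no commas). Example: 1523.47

After 1 (deposit($200)): balance=$700.00 total_interest=$0.00
After 2 (withdraw($300)): balance=$400.00 total_interest=$0.00
After 3 (month_end (apply 3% monthly interest)): balance=$412.00 total_interest=$12.00
After 4 (withdraw($300)): balance=$112.00 total_interest=$12.00
After 5 (month_end (apply 3% monthly interest)): balance=$115.36 total_interest=$15.36
After 6 (month_end (apply 3% monthly interest)): balance=$118.82 total_interest=$18.82
After 7 (year_end (apply 5% annual interest)): balance=$124.76 total_interest=$24.76
After 8 (deposit($1000)): balance=$1124.76 total_interest=$24.76
After 9 (withdraw($100)): balance=$1024.76 total_interest=$24.76
After 10 (year_end (apply 5% annual interest)): balance=$1075.99 total_interest=$75.99
After 11 (deposit($200)): balance=$1275.99 total_interest=$75.99
After 12 (deposit($200)): balance=$1475.99 total_interest=$75.99

Answer: 1475.99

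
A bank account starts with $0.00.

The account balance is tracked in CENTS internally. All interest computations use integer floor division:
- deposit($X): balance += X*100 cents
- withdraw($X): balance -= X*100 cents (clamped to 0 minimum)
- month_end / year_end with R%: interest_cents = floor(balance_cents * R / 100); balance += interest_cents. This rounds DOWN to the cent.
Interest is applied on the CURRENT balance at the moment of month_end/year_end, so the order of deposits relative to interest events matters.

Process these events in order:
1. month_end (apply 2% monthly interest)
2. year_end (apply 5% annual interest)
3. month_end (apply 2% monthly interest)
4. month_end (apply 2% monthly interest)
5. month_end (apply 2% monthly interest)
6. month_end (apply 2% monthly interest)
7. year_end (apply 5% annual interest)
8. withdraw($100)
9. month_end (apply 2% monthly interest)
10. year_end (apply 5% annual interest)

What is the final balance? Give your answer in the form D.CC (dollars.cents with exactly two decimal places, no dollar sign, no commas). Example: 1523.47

After 1 (month_end (apply 2% monthly interest)): balance=$0.00 total_interest=$0.00
After 2 (year_end (apply 5% annual interest)): balance=$0.00 total_interest=$0.00
After 3 (month_end (apply 2% monthly interest)): balance=$0.00 total_interest=$0.00
After 4 (month_end (apply 2% monthly interest)): balance=$0.00 total_interest=$0.00
After 5 (month_end (apply 2% monthly interest)): balance=$0.00 total_interest=$0.00
After 6 (month_end (apply 2% monthly interest)): balance=$0.00 total_interest=$0.00
After 7 (year_end (apply 5% annual interest)): balance=$0.00 total_interest=$0.00
After 8 (withdraw($100)): balance=$0.00 total_interest=$0.00
After 9 (month_end (apply 2% monthly interest)): balance=$0.00 total_interest=$0.00
After 10 (year_end (apply 5% annual interest)): balance=$0.00 total_interest=$0.00

Answer: 0.00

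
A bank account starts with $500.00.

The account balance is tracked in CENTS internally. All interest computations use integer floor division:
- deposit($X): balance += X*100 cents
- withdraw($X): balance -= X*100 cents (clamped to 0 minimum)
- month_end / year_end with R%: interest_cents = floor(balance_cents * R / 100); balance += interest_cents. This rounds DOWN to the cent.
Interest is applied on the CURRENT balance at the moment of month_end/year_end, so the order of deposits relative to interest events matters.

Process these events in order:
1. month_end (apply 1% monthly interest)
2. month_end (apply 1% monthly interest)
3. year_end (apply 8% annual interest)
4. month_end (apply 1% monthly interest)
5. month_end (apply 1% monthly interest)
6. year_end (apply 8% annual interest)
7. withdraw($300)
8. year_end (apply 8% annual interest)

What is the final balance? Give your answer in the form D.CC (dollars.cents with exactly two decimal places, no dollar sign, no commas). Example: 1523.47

Answer: 331.40

Derivation:
After 1 (month_end (apply 1% monthly interest)): balance=$505.00 total_interest=$5.00
After 2 (month_end (apply 1% monthly interest)): balance=$510.05 total_interest=$10.05
After 3 (year_end (apply 8% annual interest)): balance=$550.85 total_interest=$50.85
After 4 (month_end (apply 1% monthly interest)): balance=$556.35 total_interest=$56.35
After 5 (month_end (apply 1% monthly interest)): balance=$561.91 total_interest=$61.91
After 6 (year_end (apply 8% annual interest)): balance=$606.86 total_interest=$106.86
After 7 (withdraw($300)): balance=$306.86 total_interest=$106.86
After 8 (year_end (apply 8% annual interest)): balance=$331.40 total_interest=$131.40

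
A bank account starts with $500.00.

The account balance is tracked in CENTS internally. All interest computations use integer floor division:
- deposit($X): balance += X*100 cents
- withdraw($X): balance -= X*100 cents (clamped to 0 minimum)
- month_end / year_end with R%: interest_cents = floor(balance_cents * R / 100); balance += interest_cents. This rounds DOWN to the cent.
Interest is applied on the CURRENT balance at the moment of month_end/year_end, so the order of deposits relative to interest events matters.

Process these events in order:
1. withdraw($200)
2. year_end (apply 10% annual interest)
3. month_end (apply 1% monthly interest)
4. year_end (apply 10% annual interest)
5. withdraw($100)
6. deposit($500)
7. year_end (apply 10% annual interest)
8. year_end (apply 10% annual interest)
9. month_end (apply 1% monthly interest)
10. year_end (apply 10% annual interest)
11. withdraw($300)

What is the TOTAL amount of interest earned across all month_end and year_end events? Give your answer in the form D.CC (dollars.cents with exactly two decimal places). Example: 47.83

After 1 (withdraw($200)): balance=$300.00 total_interest=$0.00
After 2 (year_end (apply 10% annual interest)): balance=$330.00 total_interest=$30.00
After 3 (month_end (apply 1% monthly interest)): balance=$333.30 total_interest=$33.30
After 4 (year_end (apply 10% annual interest)): balance=$366.63 total_interest=$66.63
After 5 (withdraw($100)): balance=$266.63 total_interest=$66.63
After 6 (deposit($500)): balance=$766.63 total_interest=$66.63
After 7 (year_end (apply 10% annual interest)): balance=$843.29 total_interest=$143.29
After 8 (year_end (apply 10% annual interest)): balance=$927.61 total_interest=$227.61
After 9 (month_end (apply 1% monthly interest)): balance=$936.88 total_interest=$236.88
After 10 (year_end (apply 10% annual interest)): balance=$1030.56 total_interest=$330.56
After 11 (withdraw($300)): balance=$730.56 total_interest=$330.56

Answer: 330.56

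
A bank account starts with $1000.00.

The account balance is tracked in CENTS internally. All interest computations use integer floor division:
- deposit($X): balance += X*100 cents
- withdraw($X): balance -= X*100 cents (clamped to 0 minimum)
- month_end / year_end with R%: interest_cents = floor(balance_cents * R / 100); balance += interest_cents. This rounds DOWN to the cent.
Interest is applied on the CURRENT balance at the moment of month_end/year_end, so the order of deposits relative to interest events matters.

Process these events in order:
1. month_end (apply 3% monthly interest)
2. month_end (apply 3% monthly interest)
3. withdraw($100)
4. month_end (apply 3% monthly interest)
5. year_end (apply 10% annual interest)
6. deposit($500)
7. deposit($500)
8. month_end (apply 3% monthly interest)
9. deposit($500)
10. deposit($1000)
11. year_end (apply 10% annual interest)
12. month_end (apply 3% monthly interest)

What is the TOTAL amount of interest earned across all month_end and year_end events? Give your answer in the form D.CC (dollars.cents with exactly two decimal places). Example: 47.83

After 1 (month_end (apply 3% monthly interest)): balance=$1030.00 total_interest=$30.00
After 2 (month_end (apply 3% monthly interest)): balance=$1060.90 total_interest=$60.90
After 3 (withdraw($100)): balance=$960.90 total_interest=$60.90
After 4 (month_end (apply 3% monthly interest)): balance=$989.72 total_interest=$89.72
After 5 (year_end (apply 10% annual interest)): balance=$1088.69 total_interest=$188.69
After 6 (deposit($500)): balance=$1588.69 total_interest=$188.69
After 7 (deposit($500)): balance=$2088.69 total_interest=$188.69
After 8 (month_end (apply 3% monthly interest)): balance=$2151.35 total_interest=$251.35
After 9 (deposit($500)): balance=$2651.35 total_interest=$251.35
After 10 (deposit($1000)): balance=$3651.35 total_interest=$251.35
After 11 (year_end (apply 10% annual interest)): balance=$4016.48 total_interest=$616.48
After 12 (month_end (apply 3% monthly interest)): balance=$4136.97 total_interest=$736.97

Answer: 736.97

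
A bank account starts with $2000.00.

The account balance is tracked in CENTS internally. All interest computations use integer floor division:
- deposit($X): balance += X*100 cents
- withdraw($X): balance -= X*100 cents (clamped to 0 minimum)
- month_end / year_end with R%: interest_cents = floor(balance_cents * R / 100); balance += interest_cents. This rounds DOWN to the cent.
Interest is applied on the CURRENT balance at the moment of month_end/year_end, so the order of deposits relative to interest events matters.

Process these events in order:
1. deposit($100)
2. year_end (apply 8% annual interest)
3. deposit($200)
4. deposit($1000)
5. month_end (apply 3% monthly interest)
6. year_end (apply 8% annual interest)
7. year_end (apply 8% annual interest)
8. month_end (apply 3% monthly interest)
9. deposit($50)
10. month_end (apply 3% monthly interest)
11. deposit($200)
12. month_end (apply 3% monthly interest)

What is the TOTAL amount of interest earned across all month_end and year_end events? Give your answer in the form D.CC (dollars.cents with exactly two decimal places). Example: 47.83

Answer: 1261.79

Derivation:
After 1 (deposit($100)): balance=$2100.00 total_interest=$0.00
After 2 (year_end (apply 8% annual interest)): balance=$2268.00 total_interest=$168.00
After 3 (deposit($200)): balance=$2468.00 total_interest=$168.00
After 4 (deposit($1000)): balance=$3468.00 total_interest=$168.00
After 5 (month_end (apply 3% monthly interest)): balance=$3572.04 total_interest=$272.04
After 6 (year_end (apply 8% annual interest)): balance=$3857.80 total_interest=$557.80
After 7 (year_end (apply 8% annual interest)): balance=$4166.42 total_interest=$866.42
After 8 (month_end (apply 3% monthly interest)): balance=$4291.41 total_interest=$991.41
After 9 (deposit($50)): balance=$4341.41 total_interest=$991.41
After 10 (month_end (apply 3% monthly interest)): balance=$4471.65 total_interest=$1121.65
After 11 (deposit($200)): balance=$4671.65 total_interest=$1121.65
After 12 (month_end (apply 3% monthly interest)): balance=$4811.79 total_interest=$1261.79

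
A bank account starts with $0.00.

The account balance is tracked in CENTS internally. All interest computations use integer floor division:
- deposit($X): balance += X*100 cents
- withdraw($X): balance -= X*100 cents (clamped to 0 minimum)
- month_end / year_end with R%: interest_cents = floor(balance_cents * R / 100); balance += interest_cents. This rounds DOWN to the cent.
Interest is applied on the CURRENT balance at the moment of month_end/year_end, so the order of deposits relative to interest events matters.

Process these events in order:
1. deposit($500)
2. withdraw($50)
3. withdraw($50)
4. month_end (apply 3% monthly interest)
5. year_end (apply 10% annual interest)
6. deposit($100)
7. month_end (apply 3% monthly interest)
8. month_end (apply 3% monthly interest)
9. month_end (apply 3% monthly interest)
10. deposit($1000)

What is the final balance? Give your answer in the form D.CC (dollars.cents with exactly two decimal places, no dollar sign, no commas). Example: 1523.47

After 1 (deposit($500)): balance=$500.00 total_interest=$0.00
After 2 (withdraw($50)): balance=$450.00 total_interest=$0.00
After 3 (withdraw($50)): balance=$400.00 total_interest=$0.00
After 4 (month_end (apply 3% monthly interest)): balance=$412.00 total_interest=$12.00
After 5 (year_end (apply 10% annual interest)): balance=$453.20 total_interest=$53.20
After 6 (deposit($100)): balance=$553.20 total_interest=$53.20
After 7 (month_end (apply 3% monthly interest)): balance=$569.79 total_interest=$69.79
After 8 (month_end (apply 3% monthly interest)): balance=$586.88 total_interest=$86.88
After 9 (month_end (apply 3% monthly interest)): balance=$604.48 total_interest=$104.48
After 10 (deposit($1000)): balance=$1604.48 total_interest=$104.48

Answer: 1604.48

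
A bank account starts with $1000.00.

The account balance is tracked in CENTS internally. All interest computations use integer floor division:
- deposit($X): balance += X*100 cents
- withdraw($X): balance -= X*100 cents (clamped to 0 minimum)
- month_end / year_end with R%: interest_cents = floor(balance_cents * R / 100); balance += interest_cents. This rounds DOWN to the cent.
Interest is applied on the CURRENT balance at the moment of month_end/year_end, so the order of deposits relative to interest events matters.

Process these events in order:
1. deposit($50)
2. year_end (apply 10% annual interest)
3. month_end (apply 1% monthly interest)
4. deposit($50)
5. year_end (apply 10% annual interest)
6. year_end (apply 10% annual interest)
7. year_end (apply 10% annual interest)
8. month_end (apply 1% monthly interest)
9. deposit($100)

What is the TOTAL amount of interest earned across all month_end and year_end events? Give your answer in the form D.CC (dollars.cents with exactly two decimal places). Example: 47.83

Answer: 535.41

Derivation:
After 1 (deposit($50)): balance=$1050.00 total_interest=$0.00
After 2 (year_end (apply 10% annual interest)): balance=$1155.00 total_interest=$105.00
After 3 (month_end (apply 1% monthly interest)): balance=$1166.55 total_interest=$116.55
After 4 (deposit($50)): balance=$1216.55 total_interest=$116.55
After 5 (year_end (apply 10% annual interest)): balance=$1338.20 total_interest=$238.20
After 6 (year_end (apply 10% annual interest)): balance=$1472.02 total_interest=$372.02
After 7 (year_end (apply 10% annual interest)): balance=$1619.22 total_interest=$519.22
After 8 (month_end (apply 1% monthly interest)): balance=$1635.41 total_interest=$535.41
After 9 (deposit($100)): balance=$1735.41 total_interest=$535.41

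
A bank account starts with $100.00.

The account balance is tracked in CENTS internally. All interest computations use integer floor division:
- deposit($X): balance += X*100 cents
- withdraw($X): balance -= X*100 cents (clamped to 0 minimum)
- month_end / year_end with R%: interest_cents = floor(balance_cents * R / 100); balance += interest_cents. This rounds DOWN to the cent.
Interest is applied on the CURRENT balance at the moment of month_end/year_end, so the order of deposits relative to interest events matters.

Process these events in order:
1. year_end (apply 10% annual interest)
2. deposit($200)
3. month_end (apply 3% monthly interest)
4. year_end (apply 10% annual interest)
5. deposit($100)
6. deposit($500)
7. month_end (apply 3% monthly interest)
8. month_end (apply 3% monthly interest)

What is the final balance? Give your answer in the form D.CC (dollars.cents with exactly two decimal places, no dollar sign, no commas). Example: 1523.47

After 1 (year_end (apply 10% annual interest)): balance=$110.00 total_interest=$10.00
After 2 (deposit($200)): balance=$310.00 total_interest=$10.00
After 3 (month_end (apply 3% monthly interest)): balance=$319.30 total_interest=$19.30
After 4 (year_end (apply 10% annual interest)): balance=$351.23 total_interest=$51.23
After 5 (deposit($100)): balance=$451.23 total_interest=$51.23
After 6 (deposit($500)): balance=$951.23 total_interest=$51.23
After 7 (month_end (apply 3% monthly interest)): balance=$979.76 total_interest=$79.76
After 8 (month_end (apply 3% monthly interest)): balance=$1009.15 total_interest=$109.15

Answer: 1009.15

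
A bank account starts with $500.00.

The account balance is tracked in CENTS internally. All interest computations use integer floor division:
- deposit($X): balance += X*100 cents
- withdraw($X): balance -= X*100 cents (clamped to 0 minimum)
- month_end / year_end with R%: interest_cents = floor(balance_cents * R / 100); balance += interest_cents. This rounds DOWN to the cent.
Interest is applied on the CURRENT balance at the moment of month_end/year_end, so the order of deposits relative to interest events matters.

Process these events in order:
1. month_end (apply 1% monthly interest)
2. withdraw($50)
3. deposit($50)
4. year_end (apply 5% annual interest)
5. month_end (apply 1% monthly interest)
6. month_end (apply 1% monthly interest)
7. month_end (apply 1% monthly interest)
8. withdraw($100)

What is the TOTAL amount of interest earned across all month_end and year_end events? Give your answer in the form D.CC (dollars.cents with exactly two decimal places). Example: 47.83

Answer: 46.30

Derivation:
After 1 (month_end (apply 1% monthly interest)): balance=$505.00 total_interest=$5.00
After 2 (withdraw($50)): balance=$455.00 total_interest=$5.00
After 3 (deposit($50)): balance=$505.00 total_interest=$5.00
After 4 (year_end (apply 5% annual interest)): balance=$530.25 total_interest=$30.25
After 5 (month_end (apply 1% monthly interest)): balance=$535.55 total_interest=$35.55
After 6 (month_end (apply 1% monthly interest)): balance=$540.90 total_interest=$40.90
After 7 (month_end (apply 1% monthly interest)): balance=$546.30 total_interest=$46.30
After 8 (withdraw($100)): balance=$446.30 total_interest=$46.30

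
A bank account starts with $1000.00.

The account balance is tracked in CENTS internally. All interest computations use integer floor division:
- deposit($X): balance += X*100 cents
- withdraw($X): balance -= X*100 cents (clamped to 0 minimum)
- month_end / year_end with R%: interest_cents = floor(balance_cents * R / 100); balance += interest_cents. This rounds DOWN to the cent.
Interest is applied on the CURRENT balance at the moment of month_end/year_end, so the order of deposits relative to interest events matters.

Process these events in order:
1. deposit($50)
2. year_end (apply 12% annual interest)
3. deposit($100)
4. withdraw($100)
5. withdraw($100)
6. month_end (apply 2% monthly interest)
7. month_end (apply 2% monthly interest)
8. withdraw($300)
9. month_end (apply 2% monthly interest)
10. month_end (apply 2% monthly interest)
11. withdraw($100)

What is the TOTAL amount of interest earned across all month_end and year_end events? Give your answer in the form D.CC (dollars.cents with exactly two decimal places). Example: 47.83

Answer: 202.56

Derivation:
After 1 (deposit($50)): balance=$1050.00 total_interest=$0.00
After 2 (year_end (apply 12% annual interest)): balance=$1176.00 total_interest=$126.00
After 3 (deposit($100)): balance=$1276.00 total_interest=$126.00
After 4 (withdraw($100)): balance=$1176.00 total_interest=$126.00
After 5 (withdraw($100)): balance=$1076.00 total_interest=$126.00
After 6 (month_end (apply 2% monthly interest)): balance=$1097.52 total_interest=$147.52
After 7 (month_end (apply 2% monthly interest)): balance=$1119.47 total_interest=$169.47
After 8 (withdraw($300)): balance=$819.47 total_interest=$169.47
After 9 (month_end (apply 2% monthly interest)): balance=$835.85 total_interest=$185.85
After 10 (month_end (apply 2% monthly interest)): balance=$852.56 total_interest=$202.56
After 11 (withdraw($100)): balance=$752.56 total_interest=$202.56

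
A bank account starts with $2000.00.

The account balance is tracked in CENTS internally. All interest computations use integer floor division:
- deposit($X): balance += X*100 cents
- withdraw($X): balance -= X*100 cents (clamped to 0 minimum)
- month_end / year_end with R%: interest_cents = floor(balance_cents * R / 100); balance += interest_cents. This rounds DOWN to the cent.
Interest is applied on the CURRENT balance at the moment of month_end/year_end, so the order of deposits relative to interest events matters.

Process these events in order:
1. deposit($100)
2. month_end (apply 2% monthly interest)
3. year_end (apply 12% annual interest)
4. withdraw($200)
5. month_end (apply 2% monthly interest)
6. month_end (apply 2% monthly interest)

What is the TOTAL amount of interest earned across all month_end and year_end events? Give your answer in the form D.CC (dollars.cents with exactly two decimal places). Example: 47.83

Answer: 387.88

Derivation:
After 1 (deposit($100)): balance=$2100.00 total_interest=$0.00
After 2 (month_end (apply 2% monthly interest)): balance=$2142.00 total_interest=$42.00
After 3 (year_end (apply 12% annual interest)): balance=$2399.04 total_interest=$299.04
After 4 (withdraw($200)): balance=$2199.04 total_interest=$299.04
After 5 (month_end (apply 2% monthly interest)): balance=$2243.02 total_interest=$343.02
After 6 (month_end (apply 2% monthly interest)): balance=$2287.88 total_interest=$387.88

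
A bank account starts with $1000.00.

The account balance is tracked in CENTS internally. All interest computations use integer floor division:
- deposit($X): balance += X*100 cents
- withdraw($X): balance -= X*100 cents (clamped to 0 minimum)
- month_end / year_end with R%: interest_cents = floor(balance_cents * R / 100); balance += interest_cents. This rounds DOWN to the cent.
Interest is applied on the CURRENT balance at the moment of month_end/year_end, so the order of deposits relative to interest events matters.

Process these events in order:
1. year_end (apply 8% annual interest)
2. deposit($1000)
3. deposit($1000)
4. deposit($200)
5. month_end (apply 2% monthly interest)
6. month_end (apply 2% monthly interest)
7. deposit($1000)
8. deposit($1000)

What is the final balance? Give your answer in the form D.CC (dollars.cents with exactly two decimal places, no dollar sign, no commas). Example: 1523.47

After 1 (year_end (apply 8% annual interest)): balance=$1080.00 total_interest=$80.00
After 2 (deposit($1000)): balance=$2080.00 total_interest=$80.00
After 3 (deposit($1000)): balance=$3080.00 total_interest=$80.00
After 4 (deposit($200)): balance=$3280.00 total_interest=$80.00
After 5 (month_end (apply 2% monthly interest)): balance=$3345.60 total_interest=$145.60
After 6 (month_end (apply 2% monthly interest)): balance=$3412.51 total_interest=$212.51
After 7 (deposit($1000)): balance=$4412.51 total_interest=$212.51
After 8 (deposit($1000)): balance=$5412.51 total_interest=$212.51

Answer: 5412.51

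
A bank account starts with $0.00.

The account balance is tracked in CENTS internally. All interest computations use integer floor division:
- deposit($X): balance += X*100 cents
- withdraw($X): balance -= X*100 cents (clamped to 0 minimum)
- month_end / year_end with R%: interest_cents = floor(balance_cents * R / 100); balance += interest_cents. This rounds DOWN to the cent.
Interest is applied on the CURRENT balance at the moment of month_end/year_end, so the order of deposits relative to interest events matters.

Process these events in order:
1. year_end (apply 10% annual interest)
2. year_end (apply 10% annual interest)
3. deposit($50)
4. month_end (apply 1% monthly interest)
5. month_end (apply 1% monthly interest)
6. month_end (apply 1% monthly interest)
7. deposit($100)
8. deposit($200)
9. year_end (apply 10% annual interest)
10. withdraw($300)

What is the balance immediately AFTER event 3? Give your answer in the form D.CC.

Answer: 50.00

Derivation:
After 1 (year_end (apply 10% annual interest)): balance=$0.00 total_interest=$0.00
After 2 (year_end (apply 10% annual interest)): balance=$0.00 total_interest=$0.00
After 3 (deposit($50)): balance=$50.00 total_interest=$0.00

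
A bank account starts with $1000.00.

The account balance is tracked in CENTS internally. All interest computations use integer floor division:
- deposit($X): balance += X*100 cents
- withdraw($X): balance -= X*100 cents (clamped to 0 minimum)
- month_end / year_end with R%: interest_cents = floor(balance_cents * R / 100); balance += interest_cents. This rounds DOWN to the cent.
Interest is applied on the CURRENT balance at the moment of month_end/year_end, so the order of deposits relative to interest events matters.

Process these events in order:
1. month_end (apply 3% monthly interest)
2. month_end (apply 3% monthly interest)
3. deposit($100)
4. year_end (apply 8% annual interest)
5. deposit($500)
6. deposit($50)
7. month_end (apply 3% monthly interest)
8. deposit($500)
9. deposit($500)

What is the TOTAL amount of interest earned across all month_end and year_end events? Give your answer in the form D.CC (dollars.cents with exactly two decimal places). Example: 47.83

Answer: 207.88

Derivation:
After 1 (month_end (apply 3% monthly interest)): balance=$1030.00 total_interest=$30.00
After 2 (month_end (apply 3% monthly interest)): balance=$1060.90 total_interest=$60.90
After 3 (deposit($100)): balance=$1160.90 total_interest=$60.90
After 4 (year_end (apply 8% annual interest)): balance=$1253.77 total_interest=$153.77
After 5 (deposit($500)): balance=$1753.77 total_interest=$153.77
After 6 (deposit($50)): balance=$1803.77 total_interest=$153.77
After 7 (month_end (apply 3% monthly interest)): balance=$1857.88 total_interest=$207.88
After 8 (deposit($500)): balance=$2357.88 total_interest=$207.88
After 9 (deposit($500)): balance=$2857.88 total_interest=$207.88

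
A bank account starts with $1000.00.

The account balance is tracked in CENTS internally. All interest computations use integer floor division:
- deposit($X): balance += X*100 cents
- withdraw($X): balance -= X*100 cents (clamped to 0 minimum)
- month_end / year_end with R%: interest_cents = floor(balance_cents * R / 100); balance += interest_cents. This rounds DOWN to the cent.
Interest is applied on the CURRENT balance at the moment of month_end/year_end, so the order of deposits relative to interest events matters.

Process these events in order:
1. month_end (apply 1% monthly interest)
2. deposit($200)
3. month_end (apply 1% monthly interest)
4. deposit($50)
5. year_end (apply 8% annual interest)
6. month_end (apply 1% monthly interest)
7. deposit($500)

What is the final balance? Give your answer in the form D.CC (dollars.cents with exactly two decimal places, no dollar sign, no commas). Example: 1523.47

After 1 (month_end (apply 1% monthly interest)): balance=$1010.00 total_interest=$10.00
After 2 (deposit($200)): balance=$1210.00 total_interest=$10.00
After 3 (month_end (apply 1% monthly interest)): balance=$1222.10 total_interest=$22.10
After 4 (deposit($50)): balance=$1272.10 total_interest=$22.10
After 5 (year_end (apply 8% annual interest)): balance=$1373.86 total_interest=$123.86
After 6 (month_end (apply 1% monthly interest)): balance=$1387.59 total_interest=$137.59
After 7 (deposit($500)): balance=$1887.59 total_interest=$137.59

Answer: 1887.59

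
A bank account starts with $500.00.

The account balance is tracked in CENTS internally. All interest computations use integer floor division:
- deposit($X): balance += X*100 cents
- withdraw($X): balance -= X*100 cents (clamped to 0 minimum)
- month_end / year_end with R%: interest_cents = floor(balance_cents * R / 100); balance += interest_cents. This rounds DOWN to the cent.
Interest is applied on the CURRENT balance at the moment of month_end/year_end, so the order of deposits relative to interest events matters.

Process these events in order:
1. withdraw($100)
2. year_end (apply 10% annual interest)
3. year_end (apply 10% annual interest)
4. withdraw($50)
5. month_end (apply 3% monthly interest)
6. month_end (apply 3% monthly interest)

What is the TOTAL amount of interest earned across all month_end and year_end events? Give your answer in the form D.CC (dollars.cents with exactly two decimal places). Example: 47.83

Answer: 110.43

Derivation:
After 1 (withdraw($100)): balance=$400.00 total_interest=$0.00
After 2 (year_end (apply 10% annual interest)): balance=$440.00 total_interest=$40.00
After 3 (year_end (apply 10% annual interest)): balance=$484.00 total_interest=$84.00
After 4 (withdraw($50)): balance=$434.00 total_interest=$84.00
After 5 (month_end (apply 3% monthly interest)): balance=$447.02 total_interest=$97.02
After 6 (month_end (apply 3% monthly interest)): balance=$460.43 total_interest=$110.43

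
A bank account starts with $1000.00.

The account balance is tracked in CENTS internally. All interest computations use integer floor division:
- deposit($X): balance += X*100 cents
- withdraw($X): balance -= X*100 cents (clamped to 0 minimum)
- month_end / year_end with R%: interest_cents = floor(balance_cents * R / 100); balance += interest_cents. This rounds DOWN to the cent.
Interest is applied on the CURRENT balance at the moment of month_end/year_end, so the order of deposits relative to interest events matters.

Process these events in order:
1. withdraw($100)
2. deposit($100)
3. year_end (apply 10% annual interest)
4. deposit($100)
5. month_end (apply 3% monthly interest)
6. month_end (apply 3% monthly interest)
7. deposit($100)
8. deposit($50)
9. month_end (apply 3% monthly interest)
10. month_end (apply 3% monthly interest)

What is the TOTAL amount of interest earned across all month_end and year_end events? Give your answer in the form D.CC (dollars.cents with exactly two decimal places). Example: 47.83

After 1 (withdraw($100)): balance=$900.00 total_interest=$0.00
After 2 (deposit($100)): balance=$1000.00 total_interest=$0.00
After 3 (year_end (apply 10% annual interest)): balance=$1100.00 total_interest=$100.00
After 4 (deposit($100)): balance=$1200.00 total_interest=$100.00
After 5 (month_end (apply 3% monthly interest)): balance=$1236.00 total_interest=$136.00
After 6 (month_end (apply 3% monthly interest)): balance=$1273.08 total_interest=$173.08
After 7 (deposit($100)): balance=$1373.08 total_interest=$173.08
After 8 (deposit($50)): balance=$1423.08 total_interest=$173.08
After 9 (month_end (apply 3% monthly interest)): balance=$1465.77 total_interest=$215.77
After 10 (month_end (apply 3% monthly interest)): balance=$1509.74 total_interest=$259.74

Answer: 259.74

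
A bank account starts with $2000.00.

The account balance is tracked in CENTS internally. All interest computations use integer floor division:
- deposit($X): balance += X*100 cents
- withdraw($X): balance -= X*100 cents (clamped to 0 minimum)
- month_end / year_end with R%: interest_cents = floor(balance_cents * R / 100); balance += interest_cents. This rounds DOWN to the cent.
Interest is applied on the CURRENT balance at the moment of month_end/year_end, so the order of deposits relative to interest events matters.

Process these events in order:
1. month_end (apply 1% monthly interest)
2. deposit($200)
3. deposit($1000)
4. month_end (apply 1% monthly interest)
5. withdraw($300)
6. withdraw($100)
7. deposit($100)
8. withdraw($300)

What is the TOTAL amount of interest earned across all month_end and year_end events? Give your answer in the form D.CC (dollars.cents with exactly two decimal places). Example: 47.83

Answer: 52.20

Derivation:
After 1 (month_end (apply 1% monthly interest)): balance=$2020.00 total_interest=$20.00
After 2 (deposit($200)): balance=$2220.00 total_interest=$20.00
After 3 (deposit($1000)): balance=$3220.00 total_interest=$20.00
After 4 (month_end (apply 1% monthly interest)): balance=$3252.20 total_interest=$52.20
After 5 (withdraw($300)): balance=$2952.20 total_interest=$52.20
After 6 (withdraw($100)): balance=$2852.20 total_interest=$52.20
After 7 (deposit($100)): balance=$2952.20 total_interest=$52.20
After 8 (withdraw($300)): balance=$2652.20 total_interest=$52.20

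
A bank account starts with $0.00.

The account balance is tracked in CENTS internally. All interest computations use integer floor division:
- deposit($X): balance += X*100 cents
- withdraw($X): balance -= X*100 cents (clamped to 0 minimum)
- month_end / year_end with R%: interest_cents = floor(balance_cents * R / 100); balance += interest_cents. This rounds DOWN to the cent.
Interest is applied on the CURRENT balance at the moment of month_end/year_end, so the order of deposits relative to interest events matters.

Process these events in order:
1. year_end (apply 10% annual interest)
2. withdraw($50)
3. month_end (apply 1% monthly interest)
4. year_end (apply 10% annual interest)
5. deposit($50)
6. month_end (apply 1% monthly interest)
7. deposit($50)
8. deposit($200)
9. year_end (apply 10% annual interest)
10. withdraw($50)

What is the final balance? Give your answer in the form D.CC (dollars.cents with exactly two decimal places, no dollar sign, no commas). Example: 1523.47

After 1 (year_end (apply 10% annual interest)): balance=$0.00 total_interest=$0.00
After 2 (withdraw($50)): balance=$0.00 total_interest=$0.00
After 3 (month_end (apply 1% monthly interest)): balance=$0.00 total_interest=$0.00
After 4 (year_end (apply 10% annual interest)): balance=$0.00 total_interest=$0.00
After 5 (deposit($50)): balance=$50.00 total_interest=$0.00
After 6 (month_end (apply 1% monthly interest)): balance=$50.50 total_interest=$0.50
After 7 (deposit($50)): balance=$100.50 total_interest=$0.50
After 8 (deposit($200)): balance=$300.50 total_interest=$0.50
After 9 (year_end (apply 10% annual interest)): balance=$330.55 total_interest=$30.55
After 10 (withdraw($50)): balance=$280.55 total_interest=$30.55

Answer: 280.55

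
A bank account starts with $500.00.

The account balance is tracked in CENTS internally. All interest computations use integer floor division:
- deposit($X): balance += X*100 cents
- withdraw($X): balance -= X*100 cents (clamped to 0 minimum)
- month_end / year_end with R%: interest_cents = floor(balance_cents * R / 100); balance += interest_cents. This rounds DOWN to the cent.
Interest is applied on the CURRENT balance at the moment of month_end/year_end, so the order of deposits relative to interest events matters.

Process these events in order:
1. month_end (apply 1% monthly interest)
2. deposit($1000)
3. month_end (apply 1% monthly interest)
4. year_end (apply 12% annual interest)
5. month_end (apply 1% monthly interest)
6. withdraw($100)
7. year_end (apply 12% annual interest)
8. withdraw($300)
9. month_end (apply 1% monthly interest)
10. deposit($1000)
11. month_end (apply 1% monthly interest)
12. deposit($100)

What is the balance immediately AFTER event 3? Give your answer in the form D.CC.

Answer: 1520.05

Derivation:
After 1 (month_end (apply 1% monthly interest)): balance=$505.00 total_interest=$5.00
After 2 (deposit($1000)): balance=$1505.00 total_interest=$5.00
After 3 (month_end (apply 1% monthly interest)): balance=$1520.05 total_interest=$20.05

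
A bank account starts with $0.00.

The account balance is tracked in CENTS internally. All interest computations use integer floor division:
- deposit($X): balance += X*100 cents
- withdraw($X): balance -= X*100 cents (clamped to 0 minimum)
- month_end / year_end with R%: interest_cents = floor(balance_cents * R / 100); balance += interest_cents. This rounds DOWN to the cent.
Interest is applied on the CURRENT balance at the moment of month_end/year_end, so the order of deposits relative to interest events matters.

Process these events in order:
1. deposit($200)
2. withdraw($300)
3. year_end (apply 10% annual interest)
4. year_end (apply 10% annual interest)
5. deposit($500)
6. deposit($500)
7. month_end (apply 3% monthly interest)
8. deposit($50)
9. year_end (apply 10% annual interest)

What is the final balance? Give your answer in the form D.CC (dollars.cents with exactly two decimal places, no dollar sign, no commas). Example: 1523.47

After 1 (deposit($200)): balance=$200.00 total_interest=$0.00
After 2 (withdraw($300)): balance=$0.00 total_interest=$0.00
After 3 (year_end (apply 10% annual interest)): balance=$0.00 total_interest=$0.00
After 4 (year_end (apply 10% annual interest)): balance=$0.00 total_interest=$0.00
After 5 (deposit($500)): balance=$500.00 total_interest=$0.00
After 6 (deposit($500)): balance=$1000.00 total_interest=$0.00
After 7 (month_end (apply 3% monthly interest)): balance=$1030.00 total_interest=$30.00
After 8 (deposit($50)): balance=$1080.00 total_interest=$30.00
After 9 (year_end (apply 10% annual interest)): balance=$1188.00 total_interest=$138.00

Answer: 1188.00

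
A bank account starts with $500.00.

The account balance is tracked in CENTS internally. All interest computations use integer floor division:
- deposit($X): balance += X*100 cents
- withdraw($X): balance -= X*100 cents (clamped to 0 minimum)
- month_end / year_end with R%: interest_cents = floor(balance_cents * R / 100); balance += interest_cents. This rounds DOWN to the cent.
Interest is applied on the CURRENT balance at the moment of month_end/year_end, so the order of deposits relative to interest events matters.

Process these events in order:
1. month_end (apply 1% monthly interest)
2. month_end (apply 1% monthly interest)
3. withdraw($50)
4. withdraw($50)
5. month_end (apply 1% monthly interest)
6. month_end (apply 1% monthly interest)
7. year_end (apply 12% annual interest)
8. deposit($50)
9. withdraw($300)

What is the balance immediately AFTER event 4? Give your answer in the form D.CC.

Answer: 410.05

Derivation:
After 1 (month_end (apply 1% monthly interest)): balance=$505.00 total_interest=$5.00
After 2 (month_end (apply 1% monthly interest)): balance=$510.05 total_interest=$10.05
After 3 (withdraw($50)): balance=$460.05 total_interest=$10.05
After 4 (withdraw($50)): balance=$410.05 total_interest=$10.05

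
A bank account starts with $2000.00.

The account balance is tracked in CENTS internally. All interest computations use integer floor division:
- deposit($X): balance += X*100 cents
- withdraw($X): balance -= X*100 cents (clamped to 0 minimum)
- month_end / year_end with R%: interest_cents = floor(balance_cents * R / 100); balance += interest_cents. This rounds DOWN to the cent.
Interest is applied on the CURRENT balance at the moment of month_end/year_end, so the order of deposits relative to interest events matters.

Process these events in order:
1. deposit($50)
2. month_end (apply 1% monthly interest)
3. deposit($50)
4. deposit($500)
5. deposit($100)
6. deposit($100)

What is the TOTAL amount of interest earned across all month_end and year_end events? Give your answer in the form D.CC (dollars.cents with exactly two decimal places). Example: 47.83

After 1 (deposit($50)): balance=$2050.00 total_interest=$0.00
After 2 (month_end (apply 1% monthly interest)): balance=$2070.50 total_interest=$20.50
After 3 (deposit($50)): balance=$2120.50 total_interest=$20.50
After 4 (deposit($500)): balance=$2620.50 total_interest=$20.50
After 5 (deposit($100)): balance=$2720.50 total_interest=$20.50
After 6 (deposit($100)): balance=$2820.50 total_interest=$20.50

Answer: 20.50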